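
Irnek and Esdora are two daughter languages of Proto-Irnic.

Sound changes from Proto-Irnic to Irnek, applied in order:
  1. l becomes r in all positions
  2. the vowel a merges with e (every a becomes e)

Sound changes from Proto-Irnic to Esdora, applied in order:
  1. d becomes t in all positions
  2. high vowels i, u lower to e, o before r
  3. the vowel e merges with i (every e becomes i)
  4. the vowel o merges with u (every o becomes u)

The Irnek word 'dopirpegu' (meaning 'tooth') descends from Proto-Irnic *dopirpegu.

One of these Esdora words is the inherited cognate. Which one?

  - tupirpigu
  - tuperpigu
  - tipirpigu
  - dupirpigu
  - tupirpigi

tupirpigu

Esdora: *dopirpegu > topirpegu > toperpegu > topirpigu > tupirpigu  (by unconditioned shift, pre-rhotic lowering, vowel merger, vowel merger)
Among the options, 'tupirpigu' alone shows every Esdora change applied in order.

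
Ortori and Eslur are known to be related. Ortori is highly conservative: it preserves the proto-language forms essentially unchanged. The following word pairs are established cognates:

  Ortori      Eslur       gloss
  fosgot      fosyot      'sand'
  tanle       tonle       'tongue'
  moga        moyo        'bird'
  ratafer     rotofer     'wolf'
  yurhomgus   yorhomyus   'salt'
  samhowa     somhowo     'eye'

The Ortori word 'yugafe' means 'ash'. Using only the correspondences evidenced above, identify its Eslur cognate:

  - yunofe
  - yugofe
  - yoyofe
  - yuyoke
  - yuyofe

yuyofe

moga ~ moyo — Ortori g corresponds to Eslur y between vowels (before a back vowel).
ratafer ~ rotofer — Ortori a corresponds to Eslur o after a consonant, before a labial obstruent.
Applying these to Ortori 'yugafe':
  yugafe → yuyafe   (g→y between vowels (before a back vowel))
  yuyafe → yuyofe   (a→o after a consonant, before a labial obstruent)
So the Eslur cognate is 'yuyofe'.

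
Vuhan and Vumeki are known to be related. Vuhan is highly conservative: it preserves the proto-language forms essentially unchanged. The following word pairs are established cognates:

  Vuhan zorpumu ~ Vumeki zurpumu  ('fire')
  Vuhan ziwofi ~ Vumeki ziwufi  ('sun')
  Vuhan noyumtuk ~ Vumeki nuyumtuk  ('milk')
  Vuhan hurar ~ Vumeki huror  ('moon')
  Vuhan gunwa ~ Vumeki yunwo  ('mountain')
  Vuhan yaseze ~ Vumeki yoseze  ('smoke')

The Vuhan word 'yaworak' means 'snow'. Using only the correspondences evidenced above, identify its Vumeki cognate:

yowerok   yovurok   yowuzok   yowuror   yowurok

yowurok

yaseze ~ yoseze — Vuhan a corresponds to Vumeki o after a consonant, before a consonant other than r, m, n, p, b, f, v.
zorpumu ~ zurpumu — Vuhan o corresponds to Vumeki u after a consonant, before r.
Applying these to Vuhan 'yaworak':
  yaworak → yoworak   (a→o after a consonant, before a consonant other than r, m, n, p, b, f, v)
  yoworak → yowurak   (o→u after a consonant, before r)
  yowurak → yowurok   (a→o after a consonant, before a consonant other than r, m, n, p, b, f, v)
So the Vumeki cognate is 'yowurok'.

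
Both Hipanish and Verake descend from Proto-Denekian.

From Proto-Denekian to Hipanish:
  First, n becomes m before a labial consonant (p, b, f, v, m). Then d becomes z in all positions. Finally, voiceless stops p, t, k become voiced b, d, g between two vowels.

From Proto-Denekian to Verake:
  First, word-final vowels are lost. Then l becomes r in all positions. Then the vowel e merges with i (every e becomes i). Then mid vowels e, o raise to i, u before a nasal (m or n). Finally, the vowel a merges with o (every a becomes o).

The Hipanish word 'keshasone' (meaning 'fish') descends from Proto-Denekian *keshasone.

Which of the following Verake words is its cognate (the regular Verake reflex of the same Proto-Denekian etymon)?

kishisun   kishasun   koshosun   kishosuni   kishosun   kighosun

kishosun

Verake: *keshasone > keshason > kishason > kishasun > kishosun  (by apocope, vowel merger, pre-nasal raising, vowel merger)
The other candidates each miss or misapply at least one Verake change.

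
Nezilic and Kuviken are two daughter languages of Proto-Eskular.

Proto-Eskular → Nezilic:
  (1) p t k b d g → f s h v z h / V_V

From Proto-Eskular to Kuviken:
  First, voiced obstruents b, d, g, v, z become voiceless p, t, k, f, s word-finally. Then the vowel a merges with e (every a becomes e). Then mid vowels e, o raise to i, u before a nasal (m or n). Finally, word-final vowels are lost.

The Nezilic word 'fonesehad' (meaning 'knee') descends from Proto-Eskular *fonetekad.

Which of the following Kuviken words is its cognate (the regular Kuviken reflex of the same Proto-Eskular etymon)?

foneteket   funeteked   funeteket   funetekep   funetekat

Kuviken: *fonetekad > fonetekat > foneteket > funeteket  (by final devoicing, vowel merger, pre-nasal raising)
Only 'funeteket' matches the regular Kuviken development of *fonetekad.

funeteket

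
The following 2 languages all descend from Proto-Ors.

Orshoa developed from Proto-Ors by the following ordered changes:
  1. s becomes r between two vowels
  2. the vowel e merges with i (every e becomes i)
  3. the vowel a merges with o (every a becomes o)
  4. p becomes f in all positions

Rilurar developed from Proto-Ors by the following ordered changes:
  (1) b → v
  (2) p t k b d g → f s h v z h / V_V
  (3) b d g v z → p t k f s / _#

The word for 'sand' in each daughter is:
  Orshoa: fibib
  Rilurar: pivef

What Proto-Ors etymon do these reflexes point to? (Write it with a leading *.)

Position 5: Orshoa has b, Rilurar has f. Orshoa preserves b here (none of its changes turn any other segment into b), so the proto-segment is *b.
Position 3: Orshoa has b, Rilurar has v. Orshoa preserves b here (none of its changes turn any other segment into b), so the proto-segment is *b.
Position 1: Orshoa has f, Rilurar has p. Rilurar preserves p here (none of its changes turn any other segment into p), so the proto-segment is *p.
This points to *pibeb. Verify forward in each daughter:
Orshoa: *pibeb
  pibeb (rule 1 does not apply)
  pibeb → pibib   [vowel merger]
  pibib (rule 3 does not apply)
  pibib → fibib   [unconditioned shift]
  giving Orshoa fibib.
Rilurar: start from *pibeb.
  rule 1 (unconditioned shift): pibeb → pivev
  rule 2: no change — pivev
  rule 3 (final devoicing): pivev → pivef
  ⇒ Rilurar pivef
*pibeb is the unique common source.

*pibeb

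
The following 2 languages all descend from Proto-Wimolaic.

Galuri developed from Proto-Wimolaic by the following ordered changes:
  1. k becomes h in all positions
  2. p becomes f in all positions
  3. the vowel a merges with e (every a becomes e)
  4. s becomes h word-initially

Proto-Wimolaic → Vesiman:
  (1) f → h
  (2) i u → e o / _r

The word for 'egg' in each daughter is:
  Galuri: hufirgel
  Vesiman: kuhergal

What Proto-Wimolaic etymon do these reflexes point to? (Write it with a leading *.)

*kufirgal

Position 1: Galuri has h, Vesiman has k. Vesiman preserves k here (none of its changes turn any other segment into k), so the proto-segment is *k.
Position 3: Galuri has f, Vesiman has h. Taking the neighbouring segments as reconstructed: Galuri f could go back to *p or *f; Vesiman h could go back to *f or *h — the one source consistent with every daughter is *f.
Continuing position by position gives *kufirgal; check it forward:
Galuri: start from *kufirgal.
  rule 1 (unconditioned shift): kufirgal → hufirgal
  rule 2: no change — hufirgal
  rule 3 (vowel merger): hufirgal → hufirgel
  rule 4: no change — hufirgel
  ⇒ Galuri hufirgel
Vesiman: start from *kufirgal.
  rule 1 (unconditioned shift): kufirgal → kuhirgal
  rule 2 (pre-rhotic lowering): kuhirgal → kuhergal
  ⇒ Vesiman kuhergal
No other proto-form is consistent with every reflex, so the reconstruction is *kufirgal.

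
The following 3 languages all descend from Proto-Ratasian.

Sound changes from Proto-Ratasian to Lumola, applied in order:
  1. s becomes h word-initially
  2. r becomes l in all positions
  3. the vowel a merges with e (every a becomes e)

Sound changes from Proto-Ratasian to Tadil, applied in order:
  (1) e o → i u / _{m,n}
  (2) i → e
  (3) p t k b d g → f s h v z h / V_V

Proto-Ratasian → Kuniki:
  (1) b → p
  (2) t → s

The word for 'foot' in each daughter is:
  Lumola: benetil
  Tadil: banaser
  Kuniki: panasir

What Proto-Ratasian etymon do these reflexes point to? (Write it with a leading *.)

Position 1: Lumola has b, Tadil has b, Kuniki has p. Lumola preserves b here (none of its changes turn any other segment into b), so the proto-segment is *b.
Position 7: Lumola has l, Tadil has r, Kuniki has r. Tadil preserves r here (none of its changes turn any other segment into r), so the proto-segment is *r.
Continuing position by position gives *banatir; check it forward:
Lumola: *banatir > banatil > benetil  (by unconditioned shift, vowel merger)
Tadil: *banatir
  banatir (rule 1 does not apply)
  banatir → banater   [vowel merger]
  banater → banaser   [intervocalic lenition]
  giving Tadil banaser.
Kuniki: *banatir > panatir > panasir  (by unconditioned shift, unconditioned shift)
Only *banatir yields all of Lumola benetil, Tadil banaser, Kuniki panasir.

*banatir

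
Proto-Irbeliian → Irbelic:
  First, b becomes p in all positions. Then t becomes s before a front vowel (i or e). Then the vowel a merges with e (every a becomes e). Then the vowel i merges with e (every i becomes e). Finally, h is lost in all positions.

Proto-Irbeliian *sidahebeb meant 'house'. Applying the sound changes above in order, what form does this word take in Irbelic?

Irbelic: *sidahebeb
  sidahebeb → sidahepep   [unconditioned shift]
  sidahepep (rule 2 does not apply)
  sidahepep → sidehepep   [vowel merger]
  sidehepep → sedehepep   [vowel merger]
  sedehepep → sedeepep   [h-loss]
  giving Irbelic sedeepep.

sedeepep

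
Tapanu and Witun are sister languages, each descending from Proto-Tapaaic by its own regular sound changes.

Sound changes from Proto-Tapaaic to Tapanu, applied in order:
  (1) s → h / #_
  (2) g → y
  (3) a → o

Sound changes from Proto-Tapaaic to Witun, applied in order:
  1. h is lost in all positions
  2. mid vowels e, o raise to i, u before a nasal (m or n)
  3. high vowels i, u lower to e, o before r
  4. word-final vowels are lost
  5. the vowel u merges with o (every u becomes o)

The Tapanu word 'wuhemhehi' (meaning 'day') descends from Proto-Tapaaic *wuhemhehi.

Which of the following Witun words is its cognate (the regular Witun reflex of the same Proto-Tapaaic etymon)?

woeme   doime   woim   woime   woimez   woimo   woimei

woime

Witun: start from *wuhemhehi.
  rule 1 (h-loss): wuhemhehi → wuemei
  rule 2 (pre-nasal raising): wuemei → wuimei
  rule 3: no change — wuimei
  rule 4 (apocope): wuimei → wuime
  rule 5 (vowel merger): wuime → woime
  ⇒ Witun woime
Among the options, 'woime' alone shows every Witun change applied in order.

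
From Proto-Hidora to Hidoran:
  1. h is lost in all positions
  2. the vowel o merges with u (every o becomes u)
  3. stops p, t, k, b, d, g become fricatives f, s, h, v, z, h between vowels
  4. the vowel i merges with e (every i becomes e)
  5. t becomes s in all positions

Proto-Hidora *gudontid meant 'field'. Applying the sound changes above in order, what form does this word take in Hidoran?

guzunsed

Hidoran: *gudontid > guduntid > guzuntid > guzunted > guzunsed  (by vowel merger, intervocalic lenition, vowel merger, unconditioned shift)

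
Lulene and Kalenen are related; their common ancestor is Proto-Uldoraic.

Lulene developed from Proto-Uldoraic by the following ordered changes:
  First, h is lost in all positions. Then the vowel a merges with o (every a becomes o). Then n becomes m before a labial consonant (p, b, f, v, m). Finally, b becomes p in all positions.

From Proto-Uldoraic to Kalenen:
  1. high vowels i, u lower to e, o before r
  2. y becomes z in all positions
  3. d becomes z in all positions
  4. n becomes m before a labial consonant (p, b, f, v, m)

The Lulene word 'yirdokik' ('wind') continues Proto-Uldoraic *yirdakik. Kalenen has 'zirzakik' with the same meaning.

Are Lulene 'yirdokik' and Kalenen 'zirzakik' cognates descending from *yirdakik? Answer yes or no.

Derive the expected Kalenen reflex of *yirdakik:
Kalenen: *yirdakik > yerdakik > zerdakik > zerzakik  (by pre-rhotic lowering, unconditioned shift, unconditioned shift)
The regular Kalenen reflex would be 'zerzakik', but the attested form is 'zirzakik'. The correspondence is irregular, so they are not cognates (the Kalenen form has a different source).

no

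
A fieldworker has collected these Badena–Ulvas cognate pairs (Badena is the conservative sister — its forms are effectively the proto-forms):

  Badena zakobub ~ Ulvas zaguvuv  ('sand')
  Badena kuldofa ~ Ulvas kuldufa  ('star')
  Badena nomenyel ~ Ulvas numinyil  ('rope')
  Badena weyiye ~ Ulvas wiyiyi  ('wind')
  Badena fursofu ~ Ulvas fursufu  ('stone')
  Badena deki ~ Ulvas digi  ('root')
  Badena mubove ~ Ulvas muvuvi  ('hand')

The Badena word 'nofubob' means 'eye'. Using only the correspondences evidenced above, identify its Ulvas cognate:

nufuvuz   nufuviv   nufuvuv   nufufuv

nufuvuv

kuldofa ~ kuldufa, fursofu ~ fursufu — Badena o corresponds to Ulvas u after a consonant, before a labial obstruent.
mubove ~ muvuvi — Badena b corresponds to Ulvas v between vowels (before a back vowel).
zakobub ~ zaguvuv — Badena o corresponds to Ulvas u after a consonant, before a labial obstruent.
zakobub ~ zaguvuv — Badena b corresponds to Ulvas v word-finally.
Applying these to Badena 'nofubob':
  nofubob → nufubob   (o→u after a consonant, before a labial obstruent)
  nufubob → nufuvob   (b→v between vowels (before a back vowel))
  nufuvob → nufuvub   (o→u after a consonant, before a labial obstruent)
  nufuvub → nufuvuv   (b→v word-finally)
So the Ulvas cognate is 'nufuvuv'.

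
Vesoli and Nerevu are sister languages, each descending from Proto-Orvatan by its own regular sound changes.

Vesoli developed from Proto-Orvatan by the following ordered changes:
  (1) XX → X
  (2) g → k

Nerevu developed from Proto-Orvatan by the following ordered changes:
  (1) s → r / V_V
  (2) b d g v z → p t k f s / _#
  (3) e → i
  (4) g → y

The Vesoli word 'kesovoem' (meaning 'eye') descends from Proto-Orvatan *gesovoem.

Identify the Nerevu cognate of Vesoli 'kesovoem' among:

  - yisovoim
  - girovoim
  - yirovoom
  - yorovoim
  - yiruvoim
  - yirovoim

yirovoim

Nerevu: *gesovoem
  gesovoem → gerovoem   [rhotacism]
  gerovoem (rule 2 does not apply)
  gerovoem → girovoim   [vowel merger]
  girovoim → yirovoim   [unconditioned shift]
  giving Nerevu yirovoim.
Only 'yirovoim' matches the regular Nerevu development of *gesovoem.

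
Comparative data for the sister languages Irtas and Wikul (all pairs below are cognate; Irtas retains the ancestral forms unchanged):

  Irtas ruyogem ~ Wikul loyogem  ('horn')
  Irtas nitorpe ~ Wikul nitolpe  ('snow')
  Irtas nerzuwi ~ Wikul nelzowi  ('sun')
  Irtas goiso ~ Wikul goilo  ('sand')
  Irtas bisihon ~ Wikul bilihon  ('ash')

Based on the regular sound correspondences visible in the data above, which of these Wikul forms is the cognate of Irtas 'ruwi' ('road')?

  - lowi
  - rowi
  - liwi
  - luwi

ruyogem ~ loyogem — Irtas r corresponds to Wikul l word-initially before a back vowel.
ruyogem ~ loyogem, nerzuwi ~ nelzowi — Irtas u corresponds to Wikul o after a consonant, before a consonant other than r, m, n, p, b, f, v.
Applying these to Irtas 'ruwi':
  ruwi → luwi   (r→l word-initially before a back vowel)
  luwi → lowi   (u→o after a consonant, before a consonant other than r, m, n, p, b, f, v)
So the Wikul cognate is 'lowi'.

lowi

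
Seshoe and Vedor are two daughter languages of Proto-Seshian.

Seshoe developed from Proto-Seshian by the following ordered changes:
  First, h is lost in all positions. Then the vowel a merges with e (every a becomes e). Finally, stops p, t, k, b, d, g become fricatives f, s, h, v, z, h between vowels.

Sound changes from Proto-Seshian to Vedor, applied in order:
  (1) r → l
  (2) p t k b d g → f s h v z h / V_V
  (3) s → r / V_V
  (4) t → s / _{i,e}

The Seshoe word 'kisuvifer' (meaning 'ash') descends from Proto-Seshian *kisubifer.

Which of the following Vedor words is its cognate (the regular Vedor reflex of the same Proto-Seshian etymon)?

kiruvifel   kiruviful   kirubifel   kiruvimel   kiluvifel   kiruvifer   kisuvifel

kiruvifel

Vedor: start from *kisubifer.
  rule 1 (unconditioned shift): kisubifer → kisubifel
  rule 2 (intervocalic lenition): kisubifel → kisuvifel
  rule 3 (rhotacism): kisuvifel → kiruvifel
  rule 4: no change — kiruvifel
  ⇒ Vedor kiruvifel
Among the options, 'kiruvifel' alone shows every Vedor change applied in order.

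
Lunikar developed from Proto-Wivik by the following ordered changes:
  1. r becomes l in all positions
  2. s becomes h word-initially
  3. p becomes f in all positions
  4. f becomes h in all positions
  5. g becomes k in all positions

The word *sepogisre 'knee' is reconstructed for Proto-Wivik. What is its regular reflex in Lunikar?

Lunikar: start from *sepogisre.
  rule 1 (unconditioned shift): sepogisre → sepogisle
  rule 2 (debuccalisation): sepogisle → hepogisle
  rule 3 (unconditioned shift): hepogisle → hefogisle
  rule 4 (unconditioned shift): hefogisle → hehogisle
  rule 5 (unconditioned shift): hehogisle → hehokisle
  ⇒ Lunikar hehokisle

hehokisle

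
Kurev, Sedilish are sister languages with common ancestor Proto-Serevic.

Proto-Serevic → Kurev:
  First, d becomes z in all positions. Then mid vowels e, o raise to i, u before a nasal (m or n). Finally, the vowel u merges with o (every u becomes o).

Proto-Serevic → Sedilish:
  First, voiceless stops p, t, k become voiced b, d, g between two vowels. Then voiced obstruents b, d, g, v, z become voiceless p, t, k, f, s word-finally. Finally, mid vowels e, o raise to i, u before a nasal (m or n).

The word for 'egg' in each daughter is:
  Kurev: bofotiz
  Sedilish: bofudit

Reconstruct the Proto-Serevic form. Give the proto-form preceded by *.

Position 5: Kurev has t, Sedilish has d. Kurev preserves t here (none of its changes turn any other segment into t), so the proto-segment is *t.
Position 7: Kurev has z, Sedilish has t. Taking the neighbouring segments as reconstructed: Kurev z could go back to *d or *z; Sedilish t could go back to *t or *d — the one source consistent with every daughter is *d.
Position 4: Kurev has o, Sedilish has u. Taking the neighbouring segments as reconstructed: Kurev o could go back to *o or *u; Sedilish u can only go back to *u — the one source consistent with every daughter is *u.
This points to *bofutid. Verify forward in each daughter:
Kurev: *bofutid
  bofutid → bofutiz   [unconditioned shift]
  bofutiz (rule 2 does not apply)
  bofutiz → bofotiz   [vowel merger]
  giving Kurev bofotiz.
Sedilish: *bofutid > bofudid > bofudit  (by intervocalic voicing, final devoicing)
*bofutid is the unique common source.

*bofutid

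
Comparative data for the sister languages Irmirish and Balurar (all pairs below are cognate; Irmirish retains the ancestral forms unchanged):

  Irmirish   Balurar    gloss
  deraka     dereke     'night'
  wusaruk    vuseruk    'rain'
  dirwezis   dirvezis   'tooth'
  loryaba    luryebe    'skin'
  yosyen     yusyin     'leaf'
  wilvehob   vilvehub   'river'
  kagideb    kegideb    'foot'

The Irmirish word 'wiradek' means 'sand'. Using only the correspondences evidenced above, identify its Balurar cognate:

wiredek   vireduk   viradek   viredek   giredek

wilvehob ~ vilvehub — Irmirish w corresponds to Balurar v word-initially before a front vowel.
deraka ~ dereke, kagideb ~ kegideb — Irmirish a corresponds to Balurar e after a consonant, before a consonant other than r, m, n, p, b, f, v.
Applying these to Irmirish 'wiradek':
  wiradek → viradek   (w→v word-initially before a front vowel)
  viradek → viredek   (a→e after a consonant, before a consonant other than r, m, n, p, b, f, v)
So the Balurar cognate is 'viredek'.

viredek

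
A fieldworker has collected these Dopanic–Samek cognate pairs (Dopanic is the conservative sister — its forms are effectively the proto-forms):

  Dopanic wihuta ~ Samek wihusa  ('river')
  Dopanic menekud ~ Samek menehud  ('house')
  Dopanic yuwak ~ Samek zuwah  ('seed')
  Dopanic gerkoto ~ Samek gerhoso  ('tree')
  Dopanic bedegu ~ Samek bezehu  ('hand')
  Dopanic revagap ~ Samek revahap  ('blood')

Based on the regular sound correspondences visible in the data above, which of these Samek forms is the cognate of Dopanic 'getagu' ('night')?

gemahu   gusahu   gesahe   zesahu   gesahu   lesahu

wihuta ~ wihusa — Dopanic t corresponds to Samek s between vowels (before a back vowel).
bedegu ~ bezehu — Dopanic g corresponds to Samek h between vowels (before a back vowel).
Applying these to Dopanic 'getagu':
  getagu → gesagu   (t→s between vowels (before a back vowel))
  gesagu → gesahu   (g→h between vowels (before a back vowel))
So the Samek cognate is 'gesahu'.

gesahu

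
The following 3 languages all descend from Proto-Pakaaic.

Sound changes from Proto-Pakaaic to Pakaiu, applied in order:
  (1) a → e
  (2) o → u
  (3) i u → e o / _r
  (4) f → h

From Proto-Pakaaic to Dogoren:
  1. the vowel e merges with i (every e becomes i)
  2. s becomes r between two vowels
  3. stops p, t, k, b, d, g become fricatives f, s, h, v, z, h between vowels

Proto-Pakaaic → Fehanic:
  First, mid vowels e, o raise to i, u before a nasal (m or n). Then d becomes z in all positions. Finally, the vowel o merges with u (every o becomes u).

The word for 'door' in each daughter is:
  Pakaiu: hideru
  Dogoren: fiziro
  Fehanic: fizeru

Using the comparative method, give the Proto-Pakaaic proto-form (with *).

*fidero

Position 4: Pakaiu has e, Dogoren has i, Fehanic has e. Fehanic preserves e here (none of its changes turn any other segment into e), so the proto-segment is *e.
Position 6: Pakaiu has u, Dogoren has o, Fehanic has u. Dogoren preserves o here (none of its changes turn any other segment into o), so the proto-segment is *o.
Position 3: Pakaiu has d, Dogoren has z, Fehanic has z. Pakaiu preserves d here (none of its changes turn any other segment into d), so the proto-segment is *d.
Verify the candidate proto-form against each daughter:
Pakaiu: *fidero
  fidero (rule 1 does not apply)
  fidero → fideru   [vowel merger]
  fideru (rule 3 does not apply)
  fideru → hideru   [unconditioned shift]
  giving Pakaiu hideru.
Dogoren: *fidero
  fidero → fidiro   [vowel merger]
  fidiro (rule 2 does not apply)
  fidiro → fiziro   [intervocalic lenition]
  giving Dogoren fiziro.
Fehanic: *fidero > fizero > fizeru  (by unconditioned shift, vowel merger)
*fidero is the unique common source.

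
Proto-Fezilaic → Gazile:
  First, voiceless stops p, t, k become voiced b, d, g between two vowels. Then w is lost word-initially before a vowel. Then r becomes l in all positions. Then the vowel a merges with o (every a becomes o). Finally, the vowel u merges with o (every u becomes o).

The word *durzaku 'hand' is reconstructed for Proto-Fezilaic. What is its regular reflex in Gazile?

dolzogo

Gazile: *durzaku > durzagu > dulzagu > dulzogu > dolzogo  (by intervocalic voicing, unconditioned shift, vowel merger, vowel merger)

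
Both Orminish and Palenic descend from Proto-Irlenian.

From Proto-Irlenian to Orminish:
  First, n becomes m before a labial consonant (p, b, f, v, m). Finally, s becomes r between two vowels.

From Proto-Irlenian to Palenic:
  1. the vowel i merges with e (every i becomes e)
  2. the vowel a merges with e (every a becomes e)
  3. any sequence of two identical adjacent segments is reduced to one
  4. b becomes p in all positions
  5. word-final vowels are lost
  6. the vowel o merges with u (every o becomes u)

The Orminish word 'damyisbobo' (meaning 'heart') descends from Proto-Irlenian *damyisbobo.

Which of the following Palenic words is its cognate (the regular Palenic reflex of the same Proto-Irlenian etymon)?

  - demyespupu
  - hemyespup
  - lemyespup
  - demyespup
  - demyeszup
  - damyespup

Palenic: start from *damyisbobo.
  rule 1 (vowel merger): damyisbobo → damyesbobo
  rule 2 (vowel merger): damyesbobo → demyesbobo
  rule 3: no change — demyesbobo
  rule 4 (unconditioned shift): demyesbobo → demyespopo
  rule 5 (apocope): demyespopo → demyespop
  rule 6 (vowel merger): demyespop → demyespup
  ⇒ Palenic demyespup
Only 'demyespup' matches the regular Palenic development of *damyisbobo.

demyespup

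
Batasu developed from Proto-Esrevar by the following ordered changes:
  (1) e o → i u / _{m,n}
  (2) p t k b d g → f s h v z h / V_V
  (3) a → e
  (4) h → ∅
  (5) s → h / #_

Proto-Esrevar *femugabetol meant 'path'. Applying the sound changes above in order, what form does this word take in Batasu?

fimuevesol

Batasu: start from *femugabetol.
  rule 1 (pre-nasal raising): femugabetol → fimugabetol
  rule 2 (intervocalic lenition): fimugabetol → fimuhavesol
  rule 3 (vowel merger): fimuhavesol → fimuhevesol
  rule 4 (h-loss): fimuhevesol → fimuevesol
  rule 5: no change — fimuevesol
  ⇒ Batasu fimuevesol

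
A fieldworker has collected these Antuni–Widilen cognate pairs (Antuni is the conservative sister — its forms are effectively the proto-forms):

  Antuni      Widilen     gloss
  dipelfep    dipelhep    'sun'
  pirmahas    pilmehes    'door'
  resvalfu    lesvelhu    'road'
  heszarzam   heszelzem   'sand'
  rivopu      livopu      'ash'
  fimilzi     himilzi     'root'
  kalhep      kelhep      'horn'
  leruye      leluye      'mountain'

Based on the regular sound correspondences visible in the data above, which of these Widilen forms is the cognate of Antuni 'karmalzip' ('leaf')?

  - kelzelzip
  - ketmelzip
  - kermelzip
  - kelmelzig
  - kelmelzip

kelmelzip

heszarzam ~ heszelzem — Antuni a corresponds to Widilen e after a consonant, before r.
pirmahas ~ pilmehes — Antuni r corresponds to Widilen l after a vowel, before a nasal.
pirmahas ~ pilmehes, resvalfu ~ lesvelhu — Antuni a corresponds to Widilen e after a consonant, before a consonant other than r, m, n, p, b, f, v.
Applying these to Antuni 'karmalzip':
  karmalzip → kermalzip   (a→e after a consonant, before r)
  kermalzip → kelmalzip   (r→l after a vowel, before a nasal)
  kelmalzip → kelmelzip   (a→e after a consonant, before a consonant other than r, m, n, p, b, f, v)
So the Widilen cognate is 'kelmelzip'.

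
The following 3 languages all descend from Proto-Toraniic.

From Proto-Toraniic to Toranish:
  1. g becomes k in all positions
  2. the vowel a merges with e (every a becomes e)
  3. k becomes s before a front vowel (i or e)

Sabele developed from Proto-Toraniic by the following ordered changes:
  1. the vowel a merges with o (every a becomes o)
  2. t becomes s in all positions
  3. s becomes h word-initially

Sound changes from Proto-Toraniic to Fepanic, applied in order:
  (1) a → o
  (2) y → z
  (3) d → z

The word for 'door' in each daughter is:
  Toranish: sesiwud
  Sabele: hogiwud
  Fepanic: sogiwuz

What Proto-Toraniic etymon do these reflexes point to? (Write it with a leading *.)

*sagiwud

Position 2: Toranish has e, Sabele has o, Fepanic has o. Taking the neighbouring segments as reconstructed: Toranish e could go back to *a or *e; Sabele o could go back to *a or *o; Fepanic o could go back to *a or *o — the one source consistent with every daughter is *a.
Position 3: Toranish has s, Sabele has g, Fepanic has g. Sabele preserves g here (none of its changes turn any other segment into g), so the proto-segment is *g.
This points to *sagiwud. Verify forward in each daughter:
Toranish: start from *sagiwud.
  rule 1 (unconditioned shift): sagiwud → sakiwud
  rule 2 (vowel merger): sakiwud → sekiwud
  rule 3 (palatalisation): sekiwud → sesiwud
  ⇒ Toranish sesiwud
Sabele: *sagiwud
  sagiwud → sogiwud   [vowel merger]
  sogiwud (rule 2 does not apply)
  sogiwud → hogiwud   [debuccalisation]
  giving Sabele hogiwud.
Fepanic: *sagiwud
  sagiwud → sogiwud   [vowel merger]
  sogiwud (rule 2 does not apply)
  sogiwud → sogiwuz   [unconditioned shift]
  giving Fepanic sogiwuz.
*sagiwud is the unique common source.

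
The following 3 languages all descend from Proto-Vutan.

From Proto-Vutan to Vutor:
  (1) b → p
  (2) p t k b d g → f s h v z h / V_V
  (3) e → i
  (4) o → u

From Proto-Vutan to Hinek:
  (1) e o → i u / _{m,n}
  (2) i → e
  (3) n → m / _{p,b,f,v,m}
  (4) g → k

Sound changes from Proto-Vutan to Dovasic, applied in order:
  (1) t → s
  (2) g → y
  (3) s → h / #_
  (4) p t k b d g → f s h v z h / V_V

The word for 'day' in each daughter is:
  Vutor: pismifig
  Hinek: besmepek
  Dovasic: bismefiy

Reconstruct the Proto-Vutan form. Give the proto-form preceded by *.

Position 2: Vutor has i, Hinek has e, Dovasic has i. Dovasic preserves i here (none of its changes turn any other segment into i), so the proto-segment is *i.
Position 6: Vutor has f, Hinek has p, Dovasic has f. Hinek preserves p here (none of its changes turn any other segment into p), so the proto-segment is *p.
Position 8: Vutor has g, Hinek has k, Dovasic has y. Vutor preserves g here (none of its changes turn any other segment into g), so the proto-segment is *g.
This points to *bismepig. Verify forward in each daughter:
Vutor: *bismepig > pismepig > pismefig > pismifig  (by unconditioned shift, intervocalic lenition, vowel merger)
Hinek: *bismepig
  bismepig (rule 1 does not apply)
  bismepig → besmepeg   [vowel merger]
  besmepeg (rule 3 does not apply)
  besmepeg → besmepek   [unconditioned shift]
  giving Hinek besmepek.
Dovasic: start from *bismepig.
  rule 1: no change — bismepig
  rule 2 (unconditioned shift): bismepig → bismepiy
  rule 3: no change — bismepiy
  rule 4 (intervocalic lenition): bismepiy → bismefiy
  ⇒ Dovasic bismefiy
Only *bismepig yields all of Vutor pismifig, Hinek besmepek, Dovasic bismefiy.

*bismepig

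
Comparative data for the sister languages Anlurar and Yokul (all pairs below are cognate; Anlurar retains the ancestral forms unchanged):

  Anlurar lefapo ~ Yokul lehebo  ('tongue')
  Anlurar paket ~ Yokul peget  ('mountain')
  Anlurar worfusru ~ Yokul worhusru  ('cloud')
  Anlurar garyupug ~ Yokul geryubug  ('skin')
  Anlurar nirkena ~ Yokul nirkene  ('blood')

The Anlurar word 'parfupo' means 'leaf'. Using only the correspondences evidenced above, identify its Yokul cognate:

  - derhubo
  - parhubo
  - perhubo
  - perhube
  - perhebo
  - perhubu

garyupug ~ geryubug — Anlurar a corresponds to Yokul e after a consonant, before r.
worfusru ~ worhusru — Anlurar f corresponds to Yokul h after a consonant, before a back vowel.
lefapo ~ lehebo — Anlurar p corresponds to Yokul b between vowels (before a back vowel).
Applying these to Anlurar 'parfupo':
  parfupo → perfupo   (a→e after a consonant, before r)
  perfupo → perhupo   (f→h after a consonant, before a back vowel)
  perhupo → perhubo   (p→b between vowels (before a back vowel))
So the Yokul cognate is 'perhubo'.

perhubo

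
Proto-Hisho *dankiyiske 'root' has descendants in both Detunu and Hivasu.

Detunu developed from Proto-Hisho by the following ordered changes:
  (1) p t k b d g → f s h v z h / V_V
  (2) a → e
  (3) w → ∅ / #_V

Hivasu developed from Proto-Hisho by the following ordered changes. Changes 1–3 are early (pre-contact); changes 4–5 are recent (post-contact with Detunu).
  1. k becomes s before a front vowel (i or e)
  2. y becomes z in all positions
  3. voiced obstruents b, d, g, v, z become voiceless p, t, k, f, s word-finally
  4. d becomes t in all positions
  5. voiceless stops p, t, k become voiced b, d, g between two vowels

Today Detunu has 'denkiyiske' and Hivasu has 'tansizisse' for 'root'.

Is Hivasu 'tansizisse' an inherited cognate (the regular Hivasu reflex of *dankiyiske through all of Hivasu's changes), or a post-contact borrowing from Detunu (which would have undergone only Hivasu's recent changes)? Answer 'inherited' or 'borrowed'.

If inherited, *dankiyiske would pass through all of Hivasu's changes:
Hivasu: *dankiyiske
  dankiyiske → dansiyisse   [palatalisation]
  dansiyisse → dansizisse   [unconditioned shift]
  dansizisse (rule 3 does not apply)
  dansizisse → tansizisse   [unconditioned shift]
  tansizisse (rule 5 does not apply)
  giving Hivasu tansizisse.
If borrowed from Detunu 'denkiyiske' after the early changes, it would undergo only the recent ones:
  rule 4 (unconditioned shift): denkiyiske → tenkiyiske
  rule 5 (intervocalic voicing): no change (tenkiyiske)
  ⇒ as a loan: tenkiyiske
Hivasu 'tansizisse' matches the inherited outcome exactly, so it is an inherited cognate, not a loan.

inherited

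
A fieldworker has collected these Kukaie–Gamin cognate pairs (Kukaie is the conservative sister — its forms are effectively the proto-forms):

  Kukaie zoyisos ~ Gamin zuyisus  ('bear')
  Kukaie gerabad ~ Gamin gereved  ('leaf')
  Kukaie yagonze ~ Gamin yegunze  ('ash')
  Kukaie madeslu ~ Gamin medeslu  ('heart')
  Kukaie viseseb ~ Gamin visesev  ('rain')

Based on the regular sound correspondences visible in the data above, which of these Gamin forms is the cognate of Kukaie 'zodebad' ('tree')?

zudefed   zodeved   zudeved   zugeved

zudeved

zoyisos ~ zuyisus — Kukaie o corresponds to Gamin u after a consonant, before a consonant other than r, m, n, p, b, f, v.
gerabad ~ gereved — Kukaie b corresponds to Gamin v between vowels (before a back vowel).
gerabad ~ gereved, yagonze ~ yegunze — Kukaie a corresponds to Gamin e after a consonant, before a consonant other than r, m, n, p, b, f, v.
Applying these to Kukaie 'zodebad':
  zodebad → zudebad   (o→u after a consonant, before a consonant other than r, m, n, p, b, f, v)
  zudebad → zudevad   (b→v between vowels (before a back vowel))
  zudevad → zudeved   (a→e after a consonant, before a consonant other than r, m, n, p, b, f, v)
So the Gamin cognate is 'zudeved'.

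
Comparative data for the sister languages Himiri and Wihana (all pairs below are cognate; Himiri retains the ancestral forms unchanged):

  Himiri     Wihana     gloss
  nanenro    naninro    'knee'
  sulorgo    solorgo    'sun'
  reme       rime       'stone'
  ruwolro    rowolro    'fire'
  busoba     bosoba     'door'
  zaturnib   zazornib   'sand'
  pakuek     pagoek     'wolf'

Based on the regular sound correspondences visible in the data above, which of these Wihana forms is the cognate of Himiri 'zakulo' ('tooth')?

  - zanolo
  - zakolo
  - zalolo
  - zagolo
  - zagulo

zagolo

pakuek ~ pagoek — Himiri k corresponds to Wihana g between vowels (before a back vowel).
sulorgo ~ solorgo, ruwolro ~ rowolro — Himiri u corresponds to Wihana o after a consonant, before a consonant other than r, m, n, p, b, f, v.
Applying these to Himiri 'zakulo':
  zakulo → zagulo   (k→g between vowels (before a back vowel))
  zagulo → zagolo   (u→o after a consonant, before a consonant other than r, m, n, p, b, f, v)
So the Wihana cognate is 'zagolo'.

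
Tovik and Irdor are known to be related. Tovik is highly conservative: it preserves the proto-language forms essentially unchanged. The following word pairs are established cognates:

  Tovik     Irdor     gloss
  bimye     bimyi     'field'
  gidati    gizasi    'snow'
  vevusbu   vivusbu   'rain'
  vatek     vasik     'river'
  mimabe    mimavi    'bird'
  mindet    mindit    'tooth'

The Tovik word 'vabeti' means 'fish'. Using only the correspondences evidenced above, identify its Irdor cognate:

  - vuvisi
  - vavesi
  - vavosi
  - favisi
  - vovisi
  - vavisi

mimabe ~ mimavi — Tovik b corresponds to Irdor v between vowels (before a front vowel).
vatek ~ vasik, mindet ~ mindit — Tovik e corresponds to Irdor i after a consonant, before a consonant other than r, m, n, p, b, f, v.
gidati ~ gizasi — Tovik t corresponds to Irdor s between vowels (before a front vowel).
Applying these to Tovik 'vabeti':
  vabeti → vaveti   (b→v between vowels (before a front vowel))
  vaveti → vaviti   (e→i after a consonant, before a consonant other than r, m, n, p, b, f, v)
  vaviti → vavisi   (t→s between vowels (before a front vowel))
So the Irdor cognate is 'vavisi'.

vavisi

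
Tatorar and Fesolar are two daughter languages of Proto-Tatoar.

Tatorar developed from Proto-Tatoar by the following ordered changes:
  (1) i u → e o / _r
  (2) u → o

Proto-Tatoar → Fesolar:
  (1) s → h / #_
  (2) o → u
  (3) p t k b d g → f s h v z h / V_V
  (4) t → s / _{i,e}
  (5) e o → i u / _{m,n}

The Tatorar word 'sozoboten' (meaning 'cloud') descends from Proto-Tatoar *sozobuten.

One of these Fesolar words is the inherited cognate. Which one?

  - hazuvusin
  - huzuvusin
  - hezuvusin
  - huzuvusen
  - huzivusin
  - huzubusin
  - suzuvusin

huzuvusin

Fesolar: *sozobuten
  sozobuten → hozobuten   [debuccalisation]
  hozobuten → huzubuten   [vowel merger]
  huzubuten → huzuvusen   [intervocalic lenition]
  huzuvusen (rule 4 does not apply)
  huzuvusen → huzuvusin   [pre-nasal raising]
  giving Fesolar huzuvusin.
Only 'huzuvusin' matches the regular Fesolar development of *sozobuten.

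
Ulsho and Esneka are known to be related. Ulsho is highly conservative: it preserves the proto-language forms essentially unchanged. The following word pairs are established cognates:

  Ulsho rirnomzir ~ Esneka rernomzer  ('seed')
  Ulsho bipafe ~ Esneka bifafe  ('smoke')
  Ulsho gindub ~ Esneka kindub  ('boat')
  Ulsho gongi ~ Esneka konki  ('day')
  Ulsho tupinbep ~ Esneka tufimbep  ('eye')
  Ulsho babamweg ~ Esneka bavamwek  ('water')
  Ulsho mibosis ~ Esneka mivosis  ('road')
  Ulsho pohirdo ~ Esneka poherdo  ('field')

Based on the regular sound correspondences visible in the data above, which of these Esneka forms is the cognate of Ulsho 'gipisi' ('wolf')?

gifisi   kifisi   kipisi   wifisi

kifisi

gindub ~ kindub — Ulsho g corresponds to Esneka k word-initially before a front vowel.
tupinbep ~ tufimbep — Ulsho p corresponds to Esneka f between vowels (before a front vowel).
Applying these to Ulsho 'gipisi':
  gipisi → kipisi   (g→k word-initially before a front vowel)
  kipisi → kifisi   (p→f between vowels (before a front vowel))
So the Esneka cognate is 'kifisi'.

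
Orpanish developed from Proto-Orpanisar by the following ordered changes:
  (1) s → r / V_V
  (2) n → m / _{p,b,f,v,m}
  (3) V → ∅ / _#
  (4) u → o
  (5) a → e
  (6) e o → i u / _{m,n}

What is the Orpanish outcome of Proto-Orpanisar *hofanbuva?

Orpanish: *hofanbuva
  hofanbuva (rule 1 does not apply)
  hofanbuva → hofambuva   [nasal place assimilation]
  hofambuva → hofambuv   [apocope]
  hofambuv → hofambov   [vowel merger]
  hofambov → hofembov   [vowel merger]
  hofembov → hofimbov   [pre-nasal raising]
  giving Orpanish hofimbov.

hofimbov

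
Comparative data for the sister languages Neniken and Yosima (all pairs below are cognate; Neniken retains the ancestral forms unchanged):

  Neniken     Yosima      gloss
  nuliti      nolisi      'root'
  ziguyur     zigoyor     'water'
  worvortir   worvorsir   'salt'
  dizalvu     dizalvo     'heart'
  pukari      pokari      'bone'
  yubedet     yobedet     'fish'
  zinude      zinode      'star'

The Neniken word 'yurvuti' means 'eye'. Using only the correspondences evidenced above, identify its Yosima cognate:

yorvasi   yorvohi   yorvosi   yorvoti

ziguyur ~ zigoyor — Neniken u corresponds to Yosima o after a consonant, before r.
nuliti ~ nolisi, ziguyur ~ zigoyor — Neniken u corresponds to Yosima o after a consonant, before a consonant other than r, m, n, p, b, f, v.
nuliti ~ nolisi — Neniken t corresponds to Yosima s between vowels (before a front vowel).
Applying these to Neniken 'yurvuti':
  yurvuti → yorvuti   (u→o after a consonant, before r)
  yorvuti → yorvoti   (u→o after a consonant, before a consonant other than r, m, n, p, b, f, v)
  yorvoti → yorvosi   (t→s between vowels (before a front vowel))
So the Yosima cognate is 'yorvosi'.

yorvosi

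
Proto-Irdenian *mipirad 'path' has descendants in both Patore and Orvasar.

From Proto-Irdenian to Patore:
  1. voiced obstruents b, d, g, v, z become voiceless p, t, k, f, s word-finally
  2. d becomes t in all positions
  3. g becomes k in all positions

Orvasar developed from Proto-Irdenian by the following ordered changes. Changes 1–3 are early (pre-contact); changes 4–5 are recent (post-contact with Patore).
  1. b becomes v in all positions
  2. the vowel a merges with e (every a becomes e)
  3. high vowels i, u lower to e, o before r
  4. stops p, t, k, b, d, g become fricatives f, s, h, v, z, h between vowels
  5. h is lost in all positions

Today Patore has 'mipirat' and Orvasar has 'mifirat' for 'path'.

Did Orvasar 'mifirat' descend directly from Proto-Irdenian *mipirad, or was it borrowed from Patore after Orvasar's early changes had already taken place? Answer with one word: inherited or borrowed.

If inherited, *mipirad would pass through all of Orvasar's changes:
Orvasar: *mipirad
  mipirad (rule 1 does not apply)
  mipirad → mipired   [vowel merger]
  mipired → mipered   [pre-rhotic lowering]
  mipered → mifered   [intervocalic lenition]
  mifered (rule 5 does not apply)
  giving Orvasar mifered.
If borrowed from Patore 'mipirat' after the early changes, it would undergo only the recent ones:
  rule 4 (intervocalic lenition): mipirat → mifirat
  rule 5 (h-loss): no change (mifirat)
  ⇒ as a loan: mifirat
Orvasar 'mifirat' matches the loan outcome 'mifirat', not the inherited 'mifered' — it skipped the early Orvasar changes, so it was borrowed from Patore.

borrowed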